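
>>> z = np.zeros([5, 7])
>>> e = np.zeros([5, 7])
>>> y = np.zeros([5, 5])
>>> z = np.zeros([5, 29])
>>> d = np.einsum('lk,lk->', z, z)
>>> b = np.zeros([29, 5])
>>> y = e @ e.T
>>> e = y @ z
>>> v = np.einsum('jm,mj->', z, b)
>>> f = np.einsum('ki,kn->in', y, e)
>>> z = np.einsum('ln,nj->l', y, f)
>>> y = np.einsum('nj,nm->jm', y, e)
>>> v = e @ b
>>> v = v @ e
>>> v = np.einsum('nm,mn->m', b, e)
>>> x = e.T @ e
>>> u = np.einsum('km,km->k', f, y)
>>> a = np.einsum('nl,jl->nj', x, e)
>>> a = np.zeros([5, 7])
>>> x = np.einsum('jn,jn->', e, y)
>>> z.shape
(5,)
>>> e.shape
(5, 29)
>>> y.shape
(5, 29)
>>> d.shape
()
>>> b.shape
(29, 5)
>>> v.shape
(5,)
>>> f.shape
(5, 29)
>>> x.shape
()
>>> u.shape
(5,)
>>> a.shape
(5, 7)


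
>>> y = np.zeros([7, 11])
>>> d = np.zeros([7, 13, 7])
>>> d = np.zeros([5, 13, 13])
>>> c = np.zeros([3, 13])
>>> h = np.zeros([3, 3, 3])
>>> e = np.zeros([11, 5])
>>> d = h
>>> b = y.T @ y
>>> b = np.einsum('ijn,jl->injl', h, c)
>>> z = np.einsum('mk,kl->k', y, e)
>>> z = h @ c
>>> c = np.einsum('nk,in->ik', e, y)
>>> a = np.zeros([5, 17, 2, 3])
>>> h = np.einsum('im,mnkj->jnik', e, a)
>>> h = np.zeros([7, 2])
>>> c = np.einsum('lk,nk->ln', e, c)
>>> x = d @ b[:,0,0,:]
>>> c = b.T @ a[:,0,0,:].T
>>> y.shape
(7, 11)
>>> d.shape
(3, 3, 3)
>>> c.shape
(13, 3, 3, 5)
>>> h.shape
(7, 2)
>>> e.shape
(11, 5)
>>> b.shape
(3, 3, 3, 13)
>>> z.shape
(3, 3, 13)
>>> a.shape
(5, 17, 2, 3)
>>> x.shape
(3, 3, 13)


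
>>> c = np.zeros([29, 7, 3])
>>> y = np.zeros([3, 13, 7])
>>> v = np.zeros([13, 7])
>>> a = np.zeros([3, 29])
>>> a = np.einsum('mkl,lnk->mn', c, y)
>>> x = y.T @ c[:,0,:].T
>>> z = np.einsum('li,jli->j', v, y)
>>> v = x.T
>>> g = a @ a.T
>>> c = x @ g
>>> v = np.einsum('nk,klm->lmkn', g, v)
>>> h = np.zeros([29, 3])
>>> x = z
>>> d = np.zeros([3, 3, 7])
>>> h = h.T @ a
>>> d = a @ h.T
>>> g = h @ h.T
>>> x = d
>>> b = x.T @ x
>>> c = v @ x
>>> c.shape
(13, 7, 29, 3)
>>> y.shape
(3, 13, 7)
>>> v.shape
(13, 7, 29, 29)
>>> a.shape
(29, 13)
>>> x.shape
(29, 3)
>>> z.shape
(3,)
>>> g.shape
(3, 3)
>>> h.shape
(3, 13)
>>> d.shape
(29, 3)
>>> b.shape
(3, 3)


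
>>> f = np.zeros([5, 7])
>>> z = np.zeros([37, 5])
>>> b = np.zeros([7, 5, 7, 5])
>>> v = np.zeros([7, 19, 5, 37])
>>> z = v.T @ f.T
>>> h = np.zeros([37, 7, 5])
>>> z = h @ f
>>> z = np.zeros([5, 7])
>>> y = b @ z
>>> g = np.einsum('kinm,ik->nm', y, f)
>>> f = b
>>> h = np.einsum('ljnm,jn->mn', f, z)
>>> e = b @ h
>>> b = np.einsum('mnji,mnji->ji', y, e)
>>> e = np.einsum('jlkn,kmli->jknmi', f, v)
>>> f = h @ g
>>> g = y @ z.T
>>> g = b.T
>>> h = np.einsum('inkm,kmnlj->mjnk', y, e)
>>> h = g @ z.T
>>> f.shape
(5, 7)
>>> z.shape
(5, 7)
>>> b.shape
(7, 7)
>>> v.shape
(7, 19, 5, 37)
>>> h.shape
(7, 5)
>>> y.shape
(7, 5, 7, 7)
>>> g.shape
(7, 7)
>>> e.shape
(7, 7, 5, 19, 37)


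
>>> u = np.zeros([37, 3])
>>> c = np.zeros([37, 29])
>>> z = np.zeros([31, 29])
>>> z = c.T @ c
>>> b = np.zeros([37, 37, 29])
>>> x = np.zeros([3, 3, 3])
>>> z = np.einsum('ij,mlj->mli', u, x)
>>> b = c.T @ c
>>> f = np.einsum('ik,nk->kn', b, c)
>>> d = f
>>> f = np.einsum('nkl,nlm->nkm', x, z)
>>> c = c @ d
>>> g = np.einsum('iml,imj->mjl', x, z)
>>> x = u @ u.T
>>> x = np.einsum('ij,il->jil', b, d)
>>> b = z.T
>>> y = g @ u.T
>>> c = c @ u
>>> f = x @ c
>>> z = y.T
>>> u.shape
(37, 3)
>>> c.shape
(37, 3)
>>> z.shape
(37, 37, 3)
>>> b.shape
(37, 3, 3)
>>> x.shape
(29, 29, 37)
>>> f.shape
(29, 29, 3)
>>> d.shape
(29, 37)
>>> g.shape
(3, 37, 3)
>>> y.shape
(3, 37, 37)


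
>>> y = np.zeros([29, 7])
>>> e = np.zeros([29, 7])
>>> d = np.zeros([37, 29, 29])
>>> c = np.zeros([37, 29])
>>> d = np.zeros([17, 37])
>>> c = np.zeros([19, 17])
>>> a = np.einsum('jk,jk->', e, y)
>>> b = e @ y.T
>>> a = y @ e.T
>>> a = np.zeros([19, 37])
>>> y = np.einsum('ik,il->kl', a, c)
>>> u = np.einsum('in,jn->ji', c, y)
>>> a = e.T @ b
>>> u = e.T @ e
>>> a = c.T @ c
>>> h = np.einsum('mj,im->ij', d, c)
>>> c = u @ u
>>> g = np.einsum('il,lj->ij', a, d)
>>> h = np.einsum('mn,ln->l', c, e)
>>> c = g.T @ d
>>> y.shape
(37, 17)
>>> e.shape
(29, 7)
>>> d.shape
(17, 37)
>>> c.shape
(37, 37)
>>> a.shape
(17, 17)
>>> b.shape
(29, 29)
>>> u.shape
(7, 7)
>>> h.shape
(29,)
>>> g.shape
(17, 37)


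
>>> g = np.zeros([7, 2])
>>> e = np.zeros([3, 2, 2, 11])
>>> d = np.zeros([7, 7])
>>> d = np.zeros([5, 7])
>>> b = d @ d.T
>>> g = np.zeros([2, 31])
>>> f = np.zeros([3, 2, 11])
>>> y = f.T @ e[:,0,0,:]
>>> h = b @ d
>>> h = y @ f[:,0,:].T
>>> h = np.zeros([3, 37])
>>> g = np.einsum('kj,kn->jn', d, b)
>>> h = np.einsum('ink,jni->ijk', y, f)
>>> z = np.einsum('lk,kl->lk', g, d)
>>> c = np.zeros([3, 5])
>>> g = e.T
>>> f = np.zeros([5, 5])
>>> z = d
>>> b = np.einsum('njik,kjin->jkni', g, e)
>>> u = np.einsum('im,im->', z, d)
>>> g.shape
(11, 2, 2, 3)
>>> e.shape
(3, 2, 2, 11)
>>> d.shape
(5, 7)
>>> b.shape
(2, 3, 11, 2)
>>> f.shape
(5, 5)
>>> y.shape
(11, 2, 11)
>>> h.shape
(11, 3, 11)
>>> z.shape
(5, 7)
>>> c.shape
(3, 5)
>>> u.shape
()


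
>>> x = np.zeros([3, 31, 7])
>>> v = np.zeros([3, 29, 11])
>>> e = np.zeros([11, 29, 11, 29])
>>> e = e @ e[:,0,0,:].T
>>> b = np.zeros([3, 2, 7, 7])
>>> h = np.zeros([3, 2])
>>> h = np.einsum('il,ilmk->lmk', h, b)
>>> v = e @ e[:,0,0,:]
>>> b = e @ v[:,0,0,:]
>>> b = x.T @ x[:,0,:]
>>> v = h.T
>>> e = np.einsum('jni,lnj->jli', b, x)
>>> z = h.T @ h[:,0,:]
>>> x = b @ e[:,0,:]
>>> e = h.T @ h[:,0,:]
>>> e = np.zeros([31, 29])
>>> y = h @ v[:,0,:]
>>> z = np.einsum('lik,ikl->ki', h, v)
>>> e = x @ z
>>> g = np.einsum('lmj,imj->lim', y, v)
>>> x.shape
(7, 31, 7)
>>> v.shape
(7, 7, 2)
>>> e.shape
(7, 31, 7)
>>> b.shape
(7, 31, 7)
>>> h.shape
(2, 7, 7)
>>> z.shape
(7, 7)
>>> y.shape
(2, 7, 2)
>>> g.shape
(2, 7, 7)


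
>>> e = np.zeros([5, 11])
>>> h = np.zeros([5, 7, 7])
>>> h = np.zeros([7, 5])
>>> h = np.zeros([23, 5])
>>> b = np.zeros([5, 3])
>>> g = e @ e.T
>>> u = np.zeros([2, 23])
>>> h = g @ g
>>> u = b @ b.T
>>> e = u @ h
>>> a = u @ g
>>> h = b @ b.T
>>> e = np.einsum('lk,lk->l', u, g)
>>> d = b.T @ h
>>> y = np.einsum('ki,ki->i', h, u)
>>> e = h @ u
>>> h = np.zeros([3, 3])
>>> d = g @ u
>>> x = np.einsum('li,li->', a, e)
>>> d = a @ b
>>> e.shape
(5, 5)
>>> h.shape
(3, 3)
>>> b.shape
(5, 3)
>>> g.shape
(5, 5)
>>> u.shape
(5, 5)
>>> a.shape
(5, 5)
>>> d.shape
(5, 3)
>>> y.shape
(5,)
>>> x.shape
()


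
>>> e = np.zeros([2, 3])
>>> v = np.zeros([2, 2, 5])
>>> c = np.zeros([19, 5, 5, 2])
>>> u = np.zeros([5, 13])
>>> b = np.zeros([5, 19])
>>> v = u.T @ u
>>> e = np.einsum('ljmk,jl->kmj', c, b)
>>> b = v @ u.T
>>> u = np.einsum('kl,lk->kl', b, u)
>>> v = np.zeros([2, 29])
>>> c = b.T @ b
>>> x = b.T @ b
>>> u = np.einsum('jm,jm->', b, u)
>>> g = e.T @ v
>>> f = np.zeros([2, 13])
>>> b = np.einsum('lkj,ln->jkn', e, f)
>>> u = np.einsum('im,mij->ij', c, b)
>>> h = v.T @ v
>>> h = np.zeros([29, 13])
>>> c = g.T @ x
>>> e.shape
(2, 5, 5)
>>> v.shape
(2, 29)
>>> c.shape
(29, 5, 5)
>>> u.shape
(5, 13)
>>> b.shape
(5, 5, 13)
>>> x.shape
(5, 5)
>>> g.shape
(5, 5, 29)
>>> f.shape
(2, 13)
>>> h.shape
(29, 13)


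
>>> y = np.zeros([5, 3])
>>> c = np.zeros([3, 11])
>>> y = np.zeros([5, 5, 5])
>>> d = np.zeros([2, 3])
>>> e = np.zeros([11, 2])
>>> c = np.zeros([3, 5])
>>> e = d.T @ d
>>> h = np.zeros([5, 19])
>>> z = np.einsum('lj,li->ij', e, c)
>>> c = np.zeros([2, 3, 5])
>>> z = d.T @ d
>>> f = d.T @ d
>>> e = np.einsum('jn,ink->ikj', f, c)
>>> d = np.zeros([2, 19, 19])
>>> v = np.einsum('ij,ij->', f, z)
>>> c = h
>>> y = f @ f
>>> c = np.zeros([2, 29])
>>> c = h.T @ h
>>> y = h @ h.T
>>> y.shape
(5, 5)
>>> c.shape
(19, 19)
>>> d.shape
(2, 19, 19)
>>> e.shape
(2, 5, 3)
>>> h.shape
(5, 19)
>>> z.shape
(3, 3)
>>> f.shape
(3, 3)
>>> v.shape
()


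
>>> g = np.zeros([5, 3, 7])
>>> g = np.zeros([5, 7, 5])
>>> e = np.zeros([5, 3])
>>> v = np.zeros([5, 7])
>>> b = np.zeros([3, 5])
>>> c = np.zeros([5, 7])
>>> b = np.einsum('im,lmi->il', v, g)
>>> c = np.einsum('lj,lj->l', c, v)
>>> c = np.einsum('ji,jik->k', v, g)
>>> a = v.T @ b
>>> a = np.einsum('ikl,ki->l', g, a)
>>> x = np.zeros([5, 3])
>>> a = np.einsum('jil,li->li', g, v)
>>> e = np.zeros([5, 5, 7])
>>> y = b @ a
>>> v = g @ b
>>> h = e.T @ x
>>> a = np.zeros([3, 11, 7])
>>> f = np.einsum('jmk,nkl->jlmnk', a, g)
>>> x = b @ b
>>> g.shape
(5, 7, 5)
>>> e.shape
(5, 5, 7)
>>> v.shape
(5, 7, 5)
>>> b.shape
(5, 5)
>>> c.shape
(5,)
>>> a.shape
(3, 11, 7)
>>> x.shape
(5, 5)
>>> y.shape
(5, 7)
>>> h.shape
(7, 5, 3)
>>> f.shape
(3, 5, 11, 5, 7)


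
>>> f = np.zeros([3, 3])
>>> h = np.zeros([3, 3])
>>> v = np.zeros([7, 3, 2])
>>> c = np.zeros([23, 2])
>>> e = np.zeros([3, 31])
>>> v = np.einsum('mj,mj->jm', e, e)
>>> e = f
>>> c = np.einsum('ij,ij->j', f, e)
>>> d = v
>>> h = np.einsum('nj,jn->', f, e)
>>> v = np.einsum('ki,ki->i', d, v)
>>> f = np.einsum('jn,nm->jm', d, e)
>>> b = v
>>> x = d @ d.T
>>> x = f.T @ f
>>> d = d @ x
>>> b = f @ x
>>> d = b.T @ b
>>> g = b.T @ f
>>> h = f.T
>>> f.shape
(31, 3)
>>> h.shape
(3, 31)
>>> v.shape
(3,)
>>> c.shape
(3,)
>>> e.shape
(3, 3)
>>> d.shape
(3, 3)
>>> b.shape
(31, 3)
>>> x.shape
(3, 3)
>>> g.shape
(3, 3)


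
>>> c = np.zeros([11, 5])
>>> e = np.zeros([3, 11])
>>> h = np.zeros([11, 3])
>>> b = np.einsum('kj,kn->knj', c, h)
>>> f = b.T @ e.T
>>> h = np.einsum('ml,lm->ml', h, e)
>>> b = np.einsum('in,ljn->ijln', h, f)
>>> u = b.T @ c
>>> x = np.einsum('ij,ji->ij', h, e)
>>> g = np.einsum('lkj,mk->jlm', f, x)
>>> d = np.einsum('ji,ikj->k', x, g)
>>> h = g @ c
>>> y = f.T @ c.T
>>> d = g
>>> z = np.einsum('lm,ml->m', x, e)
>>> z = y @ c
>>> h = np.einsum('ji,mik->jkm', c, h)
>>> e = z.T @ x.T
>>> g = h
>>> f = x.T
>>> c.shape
(11, 5)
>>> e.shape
(5, 3, 11)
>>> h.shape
(11, 5, 3)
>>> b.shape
(11, 3, 5, 3)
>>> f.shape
(3, 11)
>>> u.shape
(3, 5, 3, 5)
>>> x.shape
(11, 3)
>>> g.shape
(11, 5, 3)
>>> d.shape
(3, 5, 11)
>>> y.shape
(3, 3, 11)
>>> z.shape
(3, 3, 5)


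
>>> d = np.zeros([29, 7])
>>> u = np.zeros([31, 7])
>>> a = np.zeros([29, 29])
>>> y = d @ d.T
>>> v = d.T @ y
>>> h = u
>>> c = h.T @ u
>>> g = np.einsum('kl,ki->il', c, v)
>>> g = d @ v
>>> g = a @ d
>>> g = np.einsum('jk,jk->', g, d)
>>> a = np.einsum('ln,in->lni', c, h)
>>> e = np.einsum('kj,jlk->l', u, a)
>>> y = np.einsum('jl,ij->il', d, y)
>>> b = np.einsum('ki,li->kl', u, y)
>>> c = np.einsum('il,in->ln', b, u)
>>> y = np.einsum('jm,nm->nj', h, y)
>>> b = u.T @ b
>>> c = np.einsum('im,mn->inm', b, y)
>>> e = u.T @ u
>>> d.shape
(29, 7)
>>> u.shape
(31, 7)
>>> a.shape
(7, 7, 31)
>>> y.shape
(29, 31)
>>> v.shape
(7, 29)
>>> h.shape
(31, 7)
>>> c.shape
(7, 31, 29)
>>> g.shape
()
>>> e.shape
(7, 7)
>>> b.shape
(7, 29)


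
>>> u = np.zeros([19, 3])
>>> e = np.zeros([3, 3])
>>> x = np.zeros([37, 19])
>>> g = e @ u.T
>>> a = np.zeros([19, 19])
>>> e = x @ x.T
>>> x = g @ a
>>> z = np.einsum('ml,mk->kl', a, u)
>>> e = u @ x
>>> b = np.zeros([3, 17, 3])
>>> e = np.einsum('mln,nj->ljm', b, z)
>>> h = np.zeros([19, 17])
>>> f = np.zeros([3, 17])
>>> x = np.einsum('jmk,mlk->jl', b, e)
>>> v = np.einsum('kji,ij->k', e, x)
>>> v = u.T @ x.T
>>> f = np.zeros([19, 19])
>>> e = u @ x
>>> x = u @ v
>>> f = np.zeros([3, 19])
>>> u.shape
(19, 3)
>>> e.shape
(19, 19)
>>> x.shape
(19, 3)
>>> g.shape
(3, 19)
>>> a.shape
(19, 19)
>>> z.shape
(3, 19)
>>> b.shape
(3, 17, 3)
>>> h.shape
(19, 17)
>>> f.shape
(3, 19)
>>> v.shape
(3, 3)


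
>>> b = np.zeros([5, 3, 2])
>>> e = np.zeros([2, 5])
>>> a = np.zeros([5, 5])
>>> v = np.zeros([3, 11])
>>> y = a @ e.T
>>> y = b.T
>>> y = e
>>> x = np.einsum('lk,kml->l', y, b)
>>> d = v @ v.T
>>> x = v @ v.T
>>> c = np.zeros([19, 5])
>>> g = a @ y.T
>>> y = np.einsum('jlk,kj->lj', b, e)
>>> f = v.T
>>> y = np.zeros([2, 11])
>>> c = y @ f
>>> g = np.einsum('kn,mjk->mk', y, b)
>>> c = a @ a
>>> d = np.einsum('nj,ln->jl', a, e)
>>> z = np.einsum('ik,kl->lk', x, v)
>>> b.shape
(5, 3, 2)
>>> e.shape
(2, 5)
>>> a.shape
(5, 5)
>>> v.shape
(3, 11)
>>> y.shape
(2, 11)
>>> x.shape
(3, 3)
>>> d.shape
(5, 2)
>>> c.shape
(5, 5)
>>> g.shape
(5, 2)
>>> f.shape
(11, 3)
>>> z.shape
(11, 3)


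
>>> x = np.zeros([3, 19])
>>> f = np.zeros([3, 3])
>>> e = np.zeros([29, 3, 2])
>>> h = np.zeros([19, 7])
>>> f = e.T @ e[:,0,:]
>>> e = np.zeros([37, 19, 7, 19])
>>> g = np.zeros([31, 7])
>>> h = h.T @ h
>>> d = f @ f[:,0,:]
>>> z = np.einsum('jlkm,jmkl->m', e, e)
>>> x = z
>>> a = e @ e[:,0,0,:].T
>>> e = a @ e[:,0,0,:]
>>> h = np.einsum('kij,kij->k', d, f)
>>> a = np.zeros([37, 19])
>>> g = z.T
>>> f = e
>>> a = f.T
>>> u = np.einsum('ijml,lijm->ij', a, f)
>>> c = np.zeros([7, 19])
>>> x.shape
(19,)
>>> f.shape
(37, 19, 7, 19)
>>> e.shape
(37, 19, 7, 19)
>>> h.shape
(2,)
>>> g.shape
(19,)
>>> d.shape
(2, 3, 2)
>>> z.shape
(19,)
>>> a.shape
(19, 7, 19, 37)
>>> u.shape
(19, 7)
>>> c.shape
(7, 19)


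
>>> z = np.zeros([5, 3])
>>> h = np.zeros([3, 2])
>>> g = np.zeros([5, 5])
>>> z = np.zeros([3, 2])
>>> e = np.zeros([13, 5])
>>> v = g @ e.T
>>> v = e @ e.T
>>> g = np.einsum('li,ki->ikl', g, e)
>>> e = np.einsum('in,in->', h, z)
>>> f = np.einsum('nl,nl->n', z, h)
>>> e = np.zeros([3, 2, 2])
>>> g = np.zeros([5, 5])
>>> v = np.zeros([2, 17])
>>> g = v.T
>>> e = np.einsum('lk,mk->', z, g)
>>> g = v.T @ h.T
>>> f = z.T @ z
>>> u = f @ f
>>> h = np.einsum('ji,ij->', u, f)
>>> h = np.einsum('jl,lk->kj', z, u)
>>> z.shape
(3, 2)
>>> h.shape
(2, 3)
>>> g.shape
(17, 3)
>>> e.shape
()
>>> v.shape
(2, 17)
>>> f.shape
(2, 2)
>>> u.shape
(2, 2)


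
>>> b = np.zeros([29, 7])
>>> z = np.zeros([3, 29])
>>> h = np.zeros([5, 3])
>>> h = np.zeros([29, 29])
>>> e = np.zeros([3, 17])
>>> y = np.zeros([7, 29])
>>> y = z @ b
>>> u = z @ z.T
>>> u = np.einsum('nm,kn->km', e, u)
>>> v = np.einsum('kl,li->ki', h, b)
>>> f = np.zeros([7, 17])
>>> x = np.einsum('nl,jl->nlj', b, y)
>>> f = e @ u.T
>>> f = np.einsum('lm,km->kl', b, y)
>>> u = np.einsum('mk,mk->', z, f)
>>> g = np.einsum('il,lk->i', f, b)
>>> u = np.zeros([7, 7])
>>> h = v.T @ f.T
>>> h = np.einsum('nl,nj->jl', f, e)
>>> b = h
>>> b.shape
(17, 29)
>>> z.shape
(3, 29)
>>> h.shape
(17, 29)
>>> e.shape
(3, 17)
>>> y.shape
(3, 7)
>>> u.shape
(7, 7)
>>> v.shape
(29, 7)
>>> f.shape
(3, 29)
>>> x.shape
(29, 7, 3)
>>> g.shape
(3,)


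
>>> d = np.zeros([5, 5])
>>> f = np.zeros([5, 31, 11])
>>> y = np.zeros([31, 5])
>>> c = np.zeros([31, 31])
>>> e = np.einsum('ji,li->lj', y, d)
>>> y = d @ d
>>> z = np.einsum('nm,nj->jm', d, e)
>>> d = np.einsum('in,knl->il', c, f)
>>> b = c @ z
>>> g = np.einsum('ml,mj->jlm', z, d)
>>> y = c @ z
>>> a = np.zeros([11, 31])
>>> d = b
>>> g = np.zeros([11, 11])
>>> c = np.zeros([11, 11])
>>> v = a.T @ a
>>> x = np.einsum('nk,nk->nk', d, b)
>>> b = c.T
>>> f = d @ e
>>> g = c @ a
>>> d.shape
(31, 5)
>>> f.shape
(31, 31)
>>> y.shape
(31, 5)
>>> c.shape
(11, 11)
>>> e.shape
(5, 31)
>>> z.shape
(31, 5)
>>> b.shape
(11, 11)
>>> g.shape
(11, 31)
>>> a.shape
(11, 31)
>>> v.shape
(31, 31)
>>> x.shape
(31, 5)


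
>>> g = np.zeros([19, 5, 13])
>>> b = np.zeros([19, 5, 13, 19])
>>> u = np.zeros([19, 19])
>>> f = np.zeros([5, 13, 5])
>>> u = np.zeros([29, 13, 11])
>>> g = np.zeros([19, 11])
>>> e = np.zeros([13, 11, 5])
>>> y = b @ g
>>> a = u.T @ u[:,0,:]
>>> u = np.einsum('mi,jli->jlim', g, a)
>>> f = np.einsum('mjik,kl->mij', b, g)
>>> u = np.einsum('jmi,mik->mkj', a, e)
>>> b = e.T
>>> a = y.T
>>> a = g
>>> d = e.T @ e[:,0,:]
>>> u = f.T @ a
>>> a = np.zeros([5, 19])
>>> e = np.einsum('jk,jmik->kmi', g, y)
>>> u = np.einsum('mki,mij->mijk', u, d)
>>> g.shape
(19, 11)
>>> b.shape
(5, 11, 13)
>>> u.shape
(5, 11, 5, 13)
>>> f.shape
(19, 13, 5)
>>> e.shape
(11, 5, 13)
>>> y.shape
(19, 5, 13, 11)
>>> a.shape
(5, 19)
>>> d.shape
(5, 11, 5)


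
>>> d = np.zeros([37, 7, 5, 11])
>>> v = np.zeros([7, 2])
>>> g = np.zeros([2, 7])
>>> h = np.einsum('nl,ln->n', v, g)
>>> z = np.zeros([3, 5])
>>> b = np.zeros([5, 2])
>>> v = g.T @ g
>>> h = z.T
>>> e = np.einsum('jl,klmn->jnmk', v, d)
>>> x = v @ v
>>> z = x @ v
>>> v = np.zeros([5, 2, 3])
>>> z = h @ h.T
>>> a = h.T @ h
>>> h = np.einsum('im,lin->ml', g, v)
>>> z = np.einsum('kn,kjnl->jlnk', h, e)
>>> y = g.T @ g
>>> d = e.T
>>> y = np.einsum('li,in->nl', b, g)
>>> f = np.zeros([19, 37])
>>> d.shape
(37, 5, 11, 7)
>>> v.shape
(5, 2, 3)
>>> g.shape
(2, 7)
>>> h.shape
(7, 5)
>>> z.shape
(11, 37, 5, 7)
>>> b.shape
(5, 2)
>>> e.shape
(7, 11, 5, 37)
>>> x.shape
(7, 7)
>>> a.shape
(3, 3)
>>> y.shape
(7, 5)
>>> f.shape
(19, 37)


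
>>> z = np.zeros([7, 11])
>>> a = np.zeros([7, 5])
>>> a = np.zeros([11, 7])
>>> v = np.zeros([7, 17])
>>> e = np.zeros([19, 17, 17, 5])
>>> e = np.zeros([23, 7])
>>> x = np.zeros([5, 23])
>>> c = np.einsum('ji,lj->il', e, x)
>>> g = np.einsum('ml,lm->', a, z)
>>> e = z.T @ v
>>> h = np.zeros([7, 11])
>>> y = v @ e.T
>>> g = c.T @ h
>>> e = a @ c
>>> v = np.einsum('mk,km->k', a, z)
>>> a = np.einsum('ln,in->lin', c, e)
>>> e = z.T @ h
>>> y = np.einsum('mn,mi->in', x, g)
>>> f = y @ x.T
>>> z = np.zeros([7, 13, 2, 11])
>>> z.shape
(7, 13, 2, 11)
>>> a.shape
(7, 11, 5)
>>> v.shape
(7,)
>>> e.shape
(11, 11)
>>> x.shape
(5, 23)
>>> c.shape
(7, 5)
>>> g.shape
(5, 11)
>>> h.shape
(7, 11)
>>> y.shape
(11, 23)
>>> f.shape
(11, 5)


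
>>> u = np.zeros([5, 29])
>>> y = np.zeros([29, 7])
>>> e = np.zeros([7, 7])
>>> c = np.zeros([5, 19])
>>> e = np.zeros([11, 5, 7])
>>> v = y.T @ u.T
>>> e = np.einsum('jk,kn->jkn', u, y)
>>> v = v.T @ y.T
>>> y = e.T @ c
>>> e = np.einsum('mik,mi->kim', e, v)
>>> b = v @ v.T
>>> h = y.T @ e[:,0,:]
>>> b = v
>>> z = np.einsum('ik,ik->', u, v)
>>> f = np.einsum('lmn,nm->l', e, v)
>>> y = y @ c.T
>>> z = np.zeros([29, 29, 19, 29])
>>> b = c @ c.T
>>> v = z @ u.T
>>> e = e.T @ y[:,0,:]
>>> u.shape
(5, 29)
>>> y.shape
(7, 29, 5)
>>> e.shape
(5, 29, 5)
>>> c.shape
(5, 19)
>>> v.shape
(29, 29, 19, 5)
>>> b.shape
(5, 5)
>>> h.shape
(19, 29, 5)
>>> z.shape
(29, 29, 19, 29)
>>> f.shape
(7,)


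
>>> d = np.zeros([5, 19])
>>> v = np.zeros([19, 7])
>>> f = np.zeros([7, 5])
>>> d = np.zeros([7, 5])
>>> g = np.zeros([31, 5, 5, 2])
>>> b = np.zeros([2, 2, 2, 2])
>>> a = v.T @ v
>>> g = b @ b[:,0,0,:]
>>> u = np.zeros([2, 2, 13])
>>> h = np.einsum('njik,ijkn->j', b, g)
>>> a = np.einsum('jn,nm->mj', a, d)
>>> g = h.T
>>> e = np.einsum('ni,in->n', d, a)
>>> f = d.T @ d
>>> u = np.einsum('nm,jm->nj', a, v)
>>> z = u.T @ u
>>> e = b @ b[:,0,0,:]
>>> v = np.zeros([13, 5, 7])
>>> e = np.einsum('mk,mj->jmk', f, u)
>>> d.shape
(7, 5)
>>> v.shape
(13, 5, 7)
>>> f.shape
(5, 5)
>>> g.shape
(2,)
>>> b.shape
(2, 2, 2, 2)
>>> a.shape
(5, 7)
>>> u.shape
(5, 19)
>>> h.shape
(2,)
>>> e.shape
(19, 5, 5)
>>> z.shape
(19, 19)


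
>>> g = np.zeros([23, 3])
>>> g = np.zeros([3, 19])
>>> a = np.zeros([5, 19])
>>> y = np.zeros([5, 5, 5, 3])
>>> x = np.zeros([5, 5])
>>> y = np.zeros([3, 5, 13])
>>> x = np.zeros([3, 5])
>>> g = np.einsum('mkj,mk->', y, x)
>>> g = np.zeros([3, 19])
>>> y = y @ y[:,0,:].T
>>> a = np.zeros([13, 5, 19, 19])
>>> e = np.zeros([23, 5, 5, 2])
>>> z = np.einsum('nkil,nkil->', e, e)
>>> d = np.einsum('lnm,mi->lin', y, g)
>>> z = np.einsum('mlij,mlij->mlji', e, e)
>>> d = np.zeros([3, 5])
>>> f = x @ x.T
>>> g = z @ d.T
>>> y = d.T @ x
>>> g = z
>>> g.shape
(23, 5, 2, 5)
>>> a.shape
(13, 5, 19, 19)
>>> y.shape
(5, 5)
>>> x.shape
(3, 5)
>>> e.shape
(23, 5, 5, 2)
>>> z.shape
(23, 5, 2, 5)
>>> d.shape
(3, 5)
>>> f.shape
(3, 3)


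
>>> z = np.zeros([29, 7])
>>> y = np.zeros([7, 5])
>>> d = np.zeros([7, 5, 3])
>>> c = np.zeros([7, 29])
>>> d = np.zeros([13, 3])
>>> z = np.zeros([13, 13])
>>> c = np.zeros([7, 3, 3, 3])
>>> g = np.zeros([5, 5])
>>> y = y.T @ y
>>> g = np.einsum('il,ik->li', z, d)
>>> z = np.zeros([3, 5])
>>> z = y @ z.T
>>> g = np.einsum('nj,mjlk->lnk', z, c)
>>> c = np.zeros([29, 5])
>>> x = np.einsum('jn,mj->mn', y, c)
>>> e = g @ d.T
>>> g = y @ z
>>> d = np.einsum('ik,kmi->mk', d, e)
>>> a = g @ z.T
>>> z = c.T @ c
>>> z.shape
(5, 5)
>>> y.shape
(5, 5)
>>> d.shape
(5, 3)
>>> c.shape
(29, 5)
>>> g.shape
(5, 3)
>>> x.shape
(29, 5)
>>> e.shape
(3, 5, 13)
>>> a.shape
(5, 5)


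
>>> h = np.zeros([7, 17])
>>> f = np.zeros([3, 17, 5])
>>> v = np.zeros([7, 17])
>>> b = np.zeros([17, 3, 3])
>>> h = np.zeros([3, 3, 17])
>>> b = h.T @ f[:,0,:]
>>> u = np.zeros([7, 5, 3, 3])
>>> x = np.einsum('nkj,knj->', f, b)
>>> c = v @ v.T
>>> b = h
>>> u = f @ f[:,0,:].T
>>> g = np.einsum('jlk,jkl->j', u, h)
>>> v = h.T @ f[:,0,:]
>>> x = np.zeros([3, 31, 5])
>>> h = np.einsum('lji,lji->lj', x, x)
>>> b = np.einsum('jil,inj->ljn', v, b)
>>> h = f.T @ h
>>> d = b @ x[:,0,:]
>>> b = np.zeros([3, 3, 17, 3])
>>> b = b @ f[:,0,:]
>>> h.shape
(5, 17, 31)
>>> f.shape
(3, 17, 5)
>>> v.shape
(17, 3, 5)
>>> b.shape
(3, 3, 17, 5)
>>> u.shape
(3, 17, 3)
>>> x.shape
(3, 31, 5)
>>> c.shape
(7, 7)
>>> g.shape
(3,)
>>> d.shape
(5, 17, 5)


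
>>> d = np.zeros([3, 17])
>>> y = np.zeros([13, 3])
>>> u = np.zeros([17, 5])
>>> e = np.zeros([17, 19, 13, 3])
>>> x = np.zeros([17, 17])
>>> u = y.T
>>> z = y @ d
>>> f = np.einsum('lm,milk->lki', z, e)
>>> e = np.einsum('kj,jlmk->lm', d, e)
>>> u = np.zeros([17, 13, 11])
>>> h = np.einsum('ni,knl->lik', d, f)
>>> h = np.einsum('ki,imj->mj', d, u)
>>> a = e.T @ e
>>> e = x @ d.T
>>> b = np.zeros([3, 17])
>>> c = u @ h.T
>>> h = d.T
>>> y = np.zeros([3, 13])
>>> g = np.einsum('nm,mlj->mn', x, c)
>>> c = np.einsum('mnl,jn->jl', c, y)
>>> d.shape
(3, 17)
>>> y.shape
(3, 13)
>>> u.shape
(17, 13, 11)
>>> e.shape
(17, 3)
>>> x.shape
(17, 17)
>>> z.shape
(13, 17)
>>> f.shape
(13, 3, 19)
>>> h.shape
(17, 3)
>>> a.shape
(13, 13)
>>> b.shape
(3, 17)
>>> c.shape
(3, 13)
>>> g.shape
(17, 17)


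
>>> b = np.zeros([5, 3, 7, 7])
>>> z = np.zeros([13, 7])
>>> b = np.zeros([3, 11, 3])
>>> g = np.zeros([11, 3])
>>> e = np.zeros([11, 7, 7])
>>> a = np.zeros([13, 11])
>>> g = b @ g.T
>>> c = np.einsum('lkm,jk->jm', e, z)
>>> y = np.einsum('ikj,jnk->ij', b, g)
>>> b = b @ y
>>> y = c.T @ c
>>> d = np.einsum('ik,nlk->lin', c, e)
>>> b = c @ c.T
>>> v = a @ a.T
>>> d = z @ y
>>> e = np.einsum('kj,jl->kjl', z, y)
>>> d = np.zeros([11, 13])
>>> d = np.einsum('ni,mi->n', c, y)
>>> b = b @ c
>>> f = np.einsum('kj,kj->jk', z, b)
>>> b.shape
(13, 7)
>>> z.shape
(13, 7)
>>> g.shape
(3, 11, 11)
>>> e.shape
(13, 7, 7)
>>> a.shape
(13, 11)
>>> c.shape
(13, 7)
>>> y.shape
(7, 7)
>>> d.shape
(13,)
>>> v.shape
(13, 13)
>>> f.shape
(7, 13)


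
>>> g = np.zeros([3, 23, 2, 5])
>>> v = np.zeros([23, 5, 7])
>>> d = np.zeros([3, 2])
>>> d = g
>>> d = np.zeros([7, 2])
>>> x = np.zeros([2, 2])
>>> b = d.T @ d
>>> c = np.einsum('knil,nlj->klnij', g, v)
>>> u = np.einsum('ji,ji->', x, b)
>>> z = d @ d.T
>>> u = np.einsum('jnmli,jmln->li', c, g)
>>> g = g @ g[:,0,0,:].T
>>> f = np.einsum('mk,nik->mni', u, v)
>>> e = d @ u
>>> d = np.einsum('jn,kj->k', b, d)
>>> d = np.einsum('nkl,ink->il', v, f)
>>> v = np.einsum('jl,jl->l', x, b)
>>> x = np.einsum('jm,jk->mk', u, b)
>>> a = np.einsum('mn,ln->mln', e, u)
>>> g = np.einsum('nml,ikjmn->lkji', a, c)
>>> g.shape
(7, 5, 23, 3)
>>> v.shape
(2,)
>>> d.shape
(2, 7)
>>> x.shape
(7, 2)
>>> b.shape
(2, 2)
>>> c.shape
(3, 5, 23, 2, 7)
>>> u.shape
(2, 7)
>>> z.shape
(7, 7)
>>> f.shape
(2, 23, 5)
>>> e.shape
(7, 7)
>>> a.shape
(7, 2, 7)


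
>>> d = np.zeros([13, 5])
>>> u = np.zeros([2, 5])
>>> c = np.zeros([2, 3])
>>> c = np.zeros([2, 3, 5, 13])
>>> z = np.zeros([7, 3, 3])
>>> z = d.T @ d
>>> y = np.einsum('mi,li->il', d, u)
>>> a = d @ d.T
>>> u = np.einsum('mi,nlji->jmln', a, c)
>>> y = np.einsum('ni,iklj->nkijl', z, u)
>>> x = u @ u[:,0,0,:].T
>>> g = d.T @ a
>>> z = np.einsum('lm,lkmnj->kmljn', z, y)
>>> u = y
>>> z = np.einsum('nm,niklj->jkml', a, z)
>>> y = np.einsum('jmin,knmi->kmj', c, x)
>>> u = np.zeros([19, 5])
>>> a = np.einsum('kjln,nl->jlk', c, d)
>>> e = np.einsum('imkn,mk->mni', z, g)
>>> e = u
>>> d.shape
(13, 5)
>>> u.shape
(19, 5)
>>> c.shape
(2, 3, 5, 13)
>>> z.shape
(2, 5, 13, 3)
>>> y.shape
(5, 3, 2)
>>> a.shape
(3, 5, 2)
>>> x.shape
(5, 13, 3, 5)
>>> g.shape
(5, 13)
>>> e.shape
(19, 5)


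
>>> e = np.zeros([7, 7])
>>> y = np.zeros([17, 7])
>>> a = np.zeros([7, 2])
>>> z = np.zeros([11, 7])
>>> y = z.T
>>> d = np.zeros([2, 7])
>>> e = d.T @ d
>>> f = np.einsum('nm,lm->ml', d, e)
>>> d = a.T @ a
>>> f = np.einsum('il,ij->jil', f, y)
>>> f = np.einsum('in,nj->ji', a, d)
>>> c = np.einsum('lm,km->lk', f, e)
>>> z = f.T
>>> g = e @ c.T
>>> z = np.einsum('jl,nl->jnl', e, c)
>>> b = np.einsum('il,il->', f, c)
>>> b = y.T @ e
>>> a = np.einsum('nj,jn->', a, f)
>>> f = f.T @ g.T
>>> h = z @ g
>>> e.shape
(7, 7)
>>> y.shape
(7, 11)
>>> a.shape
()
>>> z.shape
(7, 2, 7)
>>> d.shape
(2, 2)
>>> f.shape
(7, 7)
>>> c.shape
(2, 7)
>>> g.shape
(7, 2)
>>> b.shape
(11, 7)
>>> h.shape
(7, 2, 2)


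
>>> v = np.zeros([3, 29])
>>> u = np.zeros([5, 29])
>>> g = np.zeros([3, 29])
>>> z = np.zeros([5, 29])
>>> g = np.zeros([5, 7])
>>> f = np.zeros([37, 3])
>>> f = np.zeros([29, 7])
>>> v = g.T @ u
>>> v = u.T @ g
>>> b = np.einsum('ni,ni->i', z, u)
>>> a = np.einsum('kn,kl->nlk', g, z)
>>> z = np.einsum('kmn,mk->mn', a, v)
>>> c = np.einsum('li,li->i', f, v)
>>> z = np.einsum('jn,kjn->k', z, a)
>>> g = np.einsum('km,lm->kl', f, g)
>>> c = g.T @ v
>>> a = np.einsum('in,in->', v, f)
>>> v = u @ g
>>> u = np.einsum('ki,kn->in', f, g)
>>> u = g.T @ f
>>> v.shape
(5, 5)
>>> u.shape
(5, 7)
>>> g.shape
(29, 5)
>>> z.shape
(7,)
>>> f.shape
(29, 7)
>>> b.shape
(29,)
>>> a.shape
()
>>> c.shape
(5, 7)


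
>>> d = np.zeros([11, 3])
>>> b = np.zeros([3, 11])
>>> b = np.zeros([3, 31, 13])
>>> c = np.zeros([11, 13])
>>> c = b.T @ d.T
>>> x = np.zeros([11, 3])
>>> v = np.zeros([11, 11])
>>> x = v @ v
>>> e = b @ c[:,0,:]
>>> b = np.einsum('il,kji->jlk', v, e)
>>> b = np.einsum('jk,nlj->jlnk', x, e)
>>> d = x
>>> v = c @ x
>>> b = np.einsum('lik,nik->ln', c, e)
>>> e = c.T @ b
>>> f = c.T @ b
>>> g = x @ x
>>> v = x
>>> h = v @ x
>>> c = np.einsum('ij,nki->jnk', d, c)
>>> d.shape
(11, 11)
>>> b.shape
(13, 3)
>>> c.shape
(11, 13, 31)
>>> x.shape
(11, 11)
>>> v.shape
(11, 11)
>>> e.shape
(11, 31, 3)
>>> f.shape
(11, 31, 3)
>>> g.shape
(11, 11)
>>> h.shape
(11, 11)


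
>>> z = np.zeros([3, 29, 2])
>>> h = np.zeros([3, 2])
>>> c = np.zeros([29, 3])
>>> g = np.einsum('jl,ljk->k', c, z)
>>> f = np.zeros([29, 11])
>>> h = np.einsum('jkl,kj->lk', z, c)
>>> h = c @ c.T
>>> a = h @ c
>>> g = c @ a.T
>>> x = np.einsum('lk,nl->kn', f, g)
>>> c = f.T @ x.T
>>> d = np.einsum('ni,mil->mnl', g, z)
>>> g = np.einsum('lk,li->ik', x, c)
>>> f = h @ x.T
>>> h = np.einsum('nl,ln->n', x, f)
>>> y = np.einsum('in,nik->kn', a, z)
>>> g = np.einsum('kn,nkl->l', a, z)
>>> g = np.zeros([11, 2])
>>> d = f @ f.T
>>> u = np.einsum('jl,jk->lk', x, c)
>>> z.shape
(3, 29, 2)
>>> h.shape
(11,)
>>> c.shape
(11, 11)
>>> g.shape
(11, 2)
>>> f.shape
(29, 11)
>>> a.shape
(29, 3)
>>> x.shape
(11, 29)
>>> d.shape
(29, 29)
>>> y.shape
(2, 3)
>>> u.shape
(29, 11)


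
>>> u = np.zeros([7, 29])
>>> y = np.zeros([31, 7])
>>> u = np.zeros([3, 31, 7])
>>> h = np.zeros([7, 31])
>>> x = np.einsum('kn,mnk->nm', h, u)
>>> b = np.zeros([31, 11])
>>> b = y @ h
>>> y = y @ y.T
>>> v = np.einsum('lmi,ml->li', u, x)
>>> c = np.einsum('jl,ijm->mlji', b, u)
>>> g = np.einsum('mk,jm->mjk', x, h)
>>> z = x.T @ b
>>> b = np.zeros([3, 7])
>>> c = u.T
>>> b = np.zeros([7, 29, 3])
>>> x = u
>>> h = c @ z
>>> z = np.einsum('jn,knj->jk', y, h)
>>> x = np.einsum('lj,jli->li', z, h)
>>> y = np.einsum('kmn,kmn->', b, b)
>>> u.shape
(3, 31, 7)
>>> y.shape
()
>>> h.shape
(7, 31, 31)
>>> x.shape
(31, 31)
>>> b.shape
(7, 29, 3)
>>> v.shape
(3, 7)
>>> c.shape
(7, 31, 3)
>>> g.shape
(31, 7, 3)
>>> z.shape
(31, 7)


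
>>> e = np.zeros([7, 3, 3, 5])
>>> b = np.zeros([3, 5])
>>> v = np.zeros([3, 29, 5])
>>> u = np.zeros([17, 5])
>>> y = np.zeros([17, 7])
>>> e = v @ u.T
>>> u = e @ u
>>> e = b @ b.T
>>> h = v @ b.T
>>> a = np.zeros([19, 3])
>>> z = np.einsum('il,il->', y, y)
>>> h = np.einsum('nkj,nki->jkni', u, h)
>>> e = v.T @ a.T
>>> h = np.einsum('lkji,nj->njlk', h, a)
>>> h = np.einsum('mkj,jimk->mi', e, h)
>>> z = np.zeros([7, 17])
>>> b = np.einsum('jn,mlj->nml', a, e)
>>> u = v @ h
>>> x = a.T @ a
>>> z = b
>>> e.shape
(5, 29, 19)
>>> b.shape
(3, 5, 29)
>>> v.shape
(3, 29, 5)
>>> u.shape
(3, 29, 3)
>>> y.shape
(17, 7)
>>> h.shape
(5, 3)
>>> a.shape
(19, 3)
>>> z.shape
(3, 5, 29)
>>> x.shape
(3, 3)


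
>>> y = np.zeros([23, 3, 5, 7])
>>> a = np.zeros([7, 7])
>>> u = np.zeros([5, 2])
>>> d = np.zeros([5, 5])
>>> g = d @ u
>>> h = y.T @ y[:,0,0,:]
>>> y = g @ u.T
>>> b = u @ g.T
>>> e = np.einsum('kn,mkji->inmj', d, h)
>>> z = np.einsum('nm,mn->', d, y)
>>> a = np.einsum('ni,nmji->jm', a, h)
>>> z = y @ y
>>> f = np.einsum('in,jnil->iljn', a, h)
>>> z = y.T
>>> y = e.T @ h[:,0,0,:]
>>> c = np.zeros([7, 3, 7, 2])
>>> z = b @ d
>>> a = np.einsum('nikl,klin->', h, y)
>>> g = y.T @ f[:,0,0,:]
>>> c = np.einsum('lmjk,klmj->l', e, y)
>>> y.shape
(3, 7, 5, 7)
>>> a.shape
()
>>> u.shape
(5, 2)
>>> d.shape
(5, 5)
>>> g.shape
(7, 5, 7, 5)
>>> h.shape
(7, 5, 3, 7)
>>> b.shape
(5, 5)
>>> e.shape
(7, 5, 7, 3)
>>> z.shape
(5, 5)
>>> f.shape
(3, 7, 7, 5)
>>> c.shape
(7,)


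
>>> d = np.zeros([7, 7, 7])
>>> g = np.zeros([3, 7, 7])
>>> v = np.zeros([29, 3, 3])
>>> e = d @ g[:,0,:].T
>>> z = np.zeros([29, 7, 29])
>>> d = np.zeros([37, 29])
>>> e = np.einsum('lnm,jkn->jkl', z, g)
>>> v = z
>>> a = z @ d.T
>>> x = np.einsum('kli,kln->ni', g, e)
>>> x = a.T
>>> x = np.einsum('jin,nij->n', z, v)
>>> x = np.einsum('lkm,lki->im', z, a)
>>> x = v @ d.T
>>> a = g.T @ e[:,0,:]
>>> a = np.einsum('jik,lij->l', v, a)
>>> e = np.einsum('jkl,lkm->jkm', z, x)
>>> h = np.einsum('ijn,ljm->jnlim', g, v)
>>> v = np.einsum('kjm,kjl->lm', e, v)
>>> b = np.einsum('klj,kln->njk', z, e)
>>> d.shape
(37, 29)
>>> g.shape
(3, 7, 7)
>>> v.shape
(29, 37)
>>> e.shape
(29, 7, 37)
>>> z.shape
(29, 7, 29)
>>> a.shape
(7,)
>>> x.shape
(29, 7, 37)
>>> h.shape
(7, 7, 29, 3, 29)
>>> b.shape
(37, 29, 29)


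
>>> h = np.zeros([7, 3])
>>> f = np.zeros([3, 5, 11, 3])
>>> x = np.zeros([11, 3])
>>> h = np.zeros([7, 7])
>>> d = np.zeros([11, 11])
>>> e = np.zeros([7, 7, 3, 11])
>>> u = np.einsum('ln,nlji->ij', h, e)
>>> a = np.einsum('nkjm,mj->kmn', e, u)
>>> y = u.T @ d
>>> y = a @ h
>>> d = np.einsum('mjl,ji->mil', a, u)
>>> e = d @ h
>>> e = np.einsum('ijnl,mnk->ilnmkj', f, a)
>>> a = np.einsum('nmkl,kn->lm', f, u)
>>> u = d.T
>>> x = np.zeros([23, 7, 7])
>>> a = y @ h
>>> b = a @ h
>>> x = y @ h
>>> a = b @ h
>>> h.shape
(7, 7)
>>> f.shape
(3, 5, 11, 3)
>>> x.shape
(7, 11, 7)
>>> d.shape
(7, 3, 7)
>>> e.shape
(3, 3, 11, 7, 7, 5)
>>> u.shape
(7, 3, 7)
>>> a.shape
(7, 11, 7)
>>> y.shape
(7, 11, 7)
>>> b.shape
(7, 11, 7)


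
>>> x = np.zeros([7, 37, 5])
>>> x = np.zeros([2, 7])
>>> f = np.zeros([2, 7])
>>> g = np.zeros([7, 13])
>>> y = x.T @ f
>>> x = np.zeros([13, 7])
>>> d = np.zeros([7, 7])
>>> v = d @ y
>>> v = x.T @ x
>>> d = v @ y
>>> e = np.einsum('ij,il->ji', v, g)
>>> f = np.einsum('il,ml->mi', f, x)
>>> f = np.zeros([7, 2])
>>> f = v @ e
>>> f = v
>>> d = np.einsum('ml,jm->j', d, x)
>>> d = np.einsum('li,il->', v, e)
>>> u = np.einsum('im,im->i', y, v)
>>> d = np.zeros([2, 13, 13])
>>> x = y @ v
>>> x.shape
(7, 7)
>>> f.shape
(7, 7)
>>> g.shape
(7, 13)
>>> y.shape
(7, 7)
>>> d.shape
(2, 13, 13)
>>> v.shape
(7, 7)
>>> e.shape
(7, 7)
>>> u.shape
(7,)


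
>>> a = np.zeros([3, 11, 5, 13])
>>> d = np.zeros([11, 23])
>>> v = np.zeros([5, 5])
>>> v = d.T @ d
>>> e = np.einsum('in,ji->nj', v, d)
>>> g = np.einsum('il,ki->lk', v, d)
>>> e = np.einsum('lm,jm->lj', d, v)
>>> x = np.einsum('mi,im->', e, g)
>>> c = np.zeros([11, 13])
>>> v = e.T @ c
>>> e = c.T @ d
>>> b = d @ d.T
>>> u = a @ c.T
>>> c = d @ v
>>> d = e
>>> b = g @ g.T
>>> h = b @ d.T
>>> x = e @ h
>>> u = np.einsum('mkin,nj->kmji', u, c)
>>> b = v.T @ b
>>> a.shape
(3, 11, 5, 13)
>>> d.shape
(13, 23)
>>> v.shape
(23, 13)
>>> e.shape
(13, 23)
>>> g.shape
(23, 11)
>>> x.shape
(13, 13)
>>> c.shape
(11, 13)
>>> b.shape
(13, 23)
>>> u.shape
(11, 3, 13, 5)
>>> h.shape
(23, 13)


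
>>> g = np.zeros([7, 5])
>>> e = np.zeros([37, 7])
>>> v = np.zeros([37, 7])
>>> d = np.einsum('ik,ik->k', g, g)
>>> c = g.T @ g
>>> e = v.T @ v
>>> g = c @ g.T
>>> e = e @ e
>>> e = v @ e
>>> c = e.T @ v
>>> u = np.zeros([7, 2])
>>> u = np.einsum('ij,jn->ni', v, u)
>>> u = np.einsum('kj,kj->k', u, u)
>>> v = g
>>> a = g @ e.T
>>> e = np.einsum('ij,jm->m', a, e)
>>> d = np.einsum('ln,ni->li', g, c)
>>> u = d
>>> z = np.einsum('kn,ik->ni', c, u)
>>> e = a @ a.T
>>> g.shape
(5, 7)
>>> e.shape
(5, 5)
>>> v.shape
(5, 7)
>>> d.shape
(5, 7)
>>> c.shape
(7, 7)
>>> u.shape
(5, 7)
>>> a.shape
(5, 37)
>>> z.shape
(7, 5)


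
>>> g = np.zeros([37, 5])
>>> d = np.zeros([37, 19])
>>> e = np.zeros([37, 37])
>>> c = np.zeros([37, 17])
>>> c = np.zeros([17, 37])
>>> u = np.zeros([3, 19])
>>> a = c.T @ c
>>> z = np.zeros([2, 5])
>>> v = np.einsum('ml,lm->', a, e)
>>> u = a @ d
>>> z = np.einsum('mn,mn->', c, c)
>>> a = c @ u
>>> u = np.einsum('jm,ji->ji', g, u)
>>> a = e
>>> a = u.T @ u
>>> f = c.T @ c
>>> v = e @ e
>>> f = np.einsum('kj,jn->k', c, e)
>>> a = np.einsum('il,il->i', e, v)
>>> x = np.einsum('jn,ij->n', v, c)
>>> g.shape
(37, 5)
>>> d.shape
(37, 19)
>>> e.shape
(37, 37)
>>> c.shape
(17, 37)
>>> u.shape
(37, 19)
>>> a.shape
(37,)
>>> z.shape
()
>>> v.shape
(37, 37)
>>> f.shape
(17,)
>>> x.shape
(37,)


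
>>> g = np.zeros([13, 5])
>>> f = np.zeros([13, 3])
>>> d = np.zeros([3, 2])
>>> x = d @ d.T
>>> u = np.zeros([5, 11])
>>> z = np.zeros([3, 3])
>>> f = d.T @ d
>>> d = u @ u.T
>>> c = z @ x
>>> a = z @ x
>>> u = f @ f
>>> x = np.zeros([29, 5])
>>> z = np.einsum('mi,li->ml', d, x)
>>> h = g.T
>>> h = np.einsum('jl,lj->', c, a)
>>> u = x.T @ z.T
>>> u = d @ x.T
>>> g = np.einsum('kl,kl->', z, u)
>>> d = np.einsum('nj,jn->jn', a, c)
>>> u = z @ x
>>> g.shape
()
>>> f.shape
(2, 2)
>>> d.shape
(3, 3)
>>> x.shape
(29, 5)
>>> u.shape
(5, 5)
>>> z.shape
(5, 29)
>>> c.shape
(3, 3)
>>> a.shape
(3, 3)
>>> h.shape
()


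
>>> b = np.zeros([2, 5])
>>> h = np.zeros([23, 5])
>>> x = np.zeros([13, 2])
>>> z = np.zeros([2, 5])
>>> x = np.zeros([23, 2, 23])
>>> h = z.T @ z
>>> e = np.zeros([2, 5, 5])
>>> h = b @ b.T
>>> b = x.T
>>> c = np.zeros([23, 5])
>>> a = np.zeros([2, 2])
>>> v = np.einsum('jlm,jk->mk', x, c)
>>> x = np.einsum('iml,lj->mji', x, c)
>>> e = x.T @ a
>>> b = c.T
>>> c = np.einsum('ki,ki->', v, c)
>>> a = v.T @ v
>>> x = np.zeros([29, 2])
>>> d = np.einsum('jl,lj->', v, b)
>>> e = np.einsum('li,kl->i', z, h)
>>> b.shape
(5, 23)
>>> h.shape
(2, 2)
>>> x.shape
(29, 2)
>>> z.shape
(2, 5)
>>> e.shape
(5,)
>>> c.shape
()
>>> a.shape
(5, 5)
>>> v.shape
(23, 5)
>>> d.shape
()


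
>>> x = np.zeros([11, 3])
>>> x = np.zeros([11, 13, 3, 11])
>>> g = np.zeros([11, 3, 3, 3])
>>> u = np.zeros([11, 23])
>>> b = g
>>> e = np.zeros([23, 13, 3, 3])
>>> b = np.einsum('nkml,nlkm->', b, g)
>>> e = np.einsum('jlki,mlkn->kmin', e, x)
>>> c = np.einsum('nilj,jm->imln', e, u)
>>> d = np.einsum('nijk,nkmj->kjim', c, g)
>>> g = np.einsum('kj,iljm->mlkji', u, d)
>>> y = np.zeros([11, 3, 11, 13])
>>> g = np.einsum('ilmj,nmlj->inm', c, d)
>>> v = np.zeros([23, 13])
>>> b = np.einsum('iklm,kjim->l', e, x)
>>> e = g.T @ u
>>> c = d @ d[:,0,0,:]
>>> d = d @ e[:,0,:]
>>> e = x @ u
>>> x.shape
(11, 13, 3, 11)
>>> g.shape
(11, 3, 3)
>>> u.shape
(11, 23)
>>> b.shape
(3,)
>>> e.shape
(11, 13, 3, 23)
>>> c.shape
(3, 3, 23, 3)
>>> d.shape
(3, 3, 23, 23)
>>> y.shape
(11, 3, 11, 13)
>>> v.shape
(23, 13)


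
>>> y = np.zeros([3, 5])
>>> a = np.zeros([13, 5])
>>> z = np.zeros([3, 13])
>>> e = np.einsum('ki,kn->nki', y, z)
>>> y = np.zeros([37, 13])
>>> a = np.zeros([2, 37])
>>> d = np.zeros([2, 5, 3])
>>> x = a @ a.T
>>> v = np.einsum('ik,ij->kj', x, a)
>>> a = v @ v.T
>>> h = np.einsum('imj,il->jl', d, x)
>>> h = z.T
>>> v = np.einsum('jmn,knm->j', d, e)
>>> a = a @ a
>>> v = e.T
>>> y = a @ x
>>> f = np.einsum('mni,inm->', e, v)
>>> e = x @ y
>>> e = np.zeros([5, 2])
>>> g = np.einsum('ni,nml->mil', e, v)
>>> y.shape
(2, 2)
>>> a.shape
(2, 2)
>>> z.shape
(3, 13)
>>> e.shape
(5, 2)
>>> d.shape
(2, 5, 3)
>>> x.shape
(2, 2)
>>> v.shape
(5, 3, 13)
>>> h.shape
(13, 3)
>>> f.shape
()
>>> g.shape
(3, 2, 13)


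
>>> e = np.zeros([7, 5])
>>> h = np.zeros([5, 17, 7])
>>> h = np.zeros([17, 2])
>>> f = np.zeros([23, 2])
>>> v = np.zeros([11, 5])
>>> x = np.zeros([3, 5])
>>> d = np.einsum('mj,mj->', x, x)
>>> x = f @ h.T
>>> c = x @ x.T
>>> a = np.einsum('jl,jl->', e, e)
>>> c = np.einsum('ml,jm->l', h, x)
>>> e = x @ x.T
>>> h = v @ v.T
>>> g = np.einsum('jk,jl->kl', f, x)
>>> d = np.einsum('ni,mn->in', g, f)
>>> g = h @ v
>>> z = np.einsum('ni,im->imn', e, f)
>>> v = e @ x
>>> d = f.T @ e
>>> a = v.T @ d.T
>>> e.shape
(23, 23)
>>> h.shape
(11, 11)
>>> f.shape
(23, 2)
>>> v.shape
(23, 17)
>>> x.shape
(23, 17)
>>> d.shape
(2, 23)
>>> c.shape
(2,)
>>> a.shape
(17, 2)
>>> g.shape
(11, 5)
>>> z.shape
(23, 2, 23)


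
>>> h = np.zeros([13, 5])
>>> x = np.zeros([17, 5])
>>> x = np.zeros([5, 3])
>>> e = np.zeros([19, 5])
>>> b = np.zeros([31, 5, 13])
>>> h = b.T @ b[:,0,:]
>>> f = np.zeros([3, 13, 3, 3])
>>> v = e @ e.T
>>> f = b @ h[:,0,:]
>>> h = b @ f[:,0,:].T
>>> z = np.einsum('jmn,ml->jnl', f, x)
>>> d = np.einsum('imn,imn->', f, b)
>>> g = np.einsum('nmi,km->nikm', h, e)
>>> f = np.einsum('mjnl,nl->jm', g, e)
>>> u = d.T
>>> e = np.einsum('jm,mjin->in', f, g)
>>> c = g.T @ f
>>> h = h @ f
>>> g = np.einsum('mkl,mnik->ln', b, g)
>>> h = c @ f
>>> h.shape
(5, 19, 31, 31)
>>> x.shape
(5, 3)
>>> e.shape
(19, 5)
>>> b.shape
(31, 5, 13)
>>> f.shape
(31, 31)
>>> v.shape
(19, 19)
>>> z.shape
(31, 13, 3)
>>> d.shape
()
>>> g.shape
(13, 31)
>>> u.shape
()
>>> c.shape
(5, 19, 31, 31)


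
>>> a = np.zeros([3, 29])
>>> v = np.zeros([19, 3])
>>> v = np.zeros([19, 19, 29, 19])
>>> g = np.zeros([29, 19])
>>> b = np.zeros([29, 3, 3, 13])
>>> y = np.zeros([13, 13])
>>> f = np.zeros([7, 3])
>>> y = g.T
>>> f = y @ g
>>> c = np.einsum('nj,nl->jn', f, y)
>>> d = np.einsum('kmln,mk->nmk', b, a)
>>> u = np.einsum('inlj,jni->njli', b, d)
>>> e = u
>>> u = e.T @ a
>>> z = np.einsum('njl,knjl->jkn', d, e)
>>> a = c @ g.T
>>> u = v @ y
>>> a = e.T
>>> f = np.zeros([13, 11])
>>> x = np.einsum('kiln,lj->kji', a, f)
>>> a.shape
(29, 3, 13, 3)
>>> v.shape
(19, 19, 29, 19)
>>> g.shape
(29, 19)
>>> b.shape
(29, 3, 3, 13)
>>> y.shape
(19, 29)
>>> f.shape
(13, 11)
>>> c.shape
(19, 19)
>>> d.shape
(13, 3, 29)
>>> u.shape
(19, 19, 29, 29)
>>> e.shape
(3, 13, 3, 29)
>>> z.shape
(3, 3, 13)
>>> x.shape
(29, 11, 3)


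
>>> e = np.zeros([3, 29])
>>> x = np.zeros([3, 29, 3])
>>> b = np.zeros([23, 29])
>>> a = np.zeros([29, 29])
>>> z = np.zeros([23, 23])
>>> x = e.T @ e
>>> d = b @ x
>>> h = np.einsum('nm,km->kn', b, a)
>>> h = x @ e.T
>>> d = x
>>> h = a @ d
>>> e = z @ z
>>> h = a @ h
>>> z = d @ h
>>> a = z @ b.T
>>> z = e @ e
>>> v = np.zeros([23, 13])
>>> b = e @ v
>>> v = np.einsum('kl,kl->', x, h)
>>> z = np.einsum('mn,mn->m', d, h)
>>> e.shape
(23, 23)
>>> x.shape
(29, 29)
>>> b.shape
(23, 13)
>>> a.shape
(29, 23)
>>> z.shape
(29,)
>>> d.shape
(29, 29)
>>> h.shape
(29, 29)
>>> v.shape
()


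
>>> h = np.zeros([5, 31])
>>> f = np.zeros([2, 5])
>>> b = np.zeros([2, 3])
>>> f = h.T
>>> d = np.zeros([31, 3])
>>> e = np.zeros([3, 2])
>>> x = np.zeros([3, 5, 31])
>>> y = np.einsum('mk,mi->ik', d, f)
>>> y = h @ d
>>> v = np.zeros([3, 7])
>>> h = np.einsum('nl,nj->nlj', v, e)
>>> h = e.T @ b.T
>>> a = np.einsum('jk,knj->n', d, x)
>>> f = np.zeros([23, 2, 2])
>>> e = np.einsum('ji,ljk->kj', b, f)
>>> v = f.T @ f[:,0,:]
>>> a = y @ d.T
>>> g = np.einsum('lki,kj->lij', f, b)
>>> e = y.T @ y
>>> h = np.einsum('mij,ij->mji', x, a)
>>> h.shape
(3, 31, 5)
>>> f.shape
(23, 2, 2)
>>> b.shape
(2, 3)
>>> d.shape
(31, 3)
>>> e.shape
(3, 3)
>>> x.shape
(3, 5, 31)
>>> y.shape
(5, 3)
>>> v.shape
(2, 2, 2)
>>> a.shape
(5, 31)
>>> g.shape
(23, 2, 3)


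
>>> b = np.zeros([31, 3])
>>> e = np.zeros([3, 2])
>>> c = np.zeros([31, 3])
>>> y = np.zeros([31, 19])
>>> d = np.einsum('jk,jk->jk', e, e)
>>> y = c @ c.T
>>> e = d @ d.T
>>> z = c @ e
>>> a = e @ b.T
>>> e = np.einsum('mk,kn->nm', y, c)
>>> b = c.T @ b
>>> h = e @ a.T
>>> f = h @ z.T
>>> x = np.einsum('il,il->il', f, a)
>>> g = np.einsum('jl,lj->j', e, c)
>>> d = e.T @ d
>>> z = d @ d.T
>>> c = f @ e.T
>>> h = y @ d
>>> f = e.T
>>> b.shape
(3, 3)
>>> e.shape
(3, 31)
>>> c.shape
(3, 3)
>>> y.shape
(31, 31)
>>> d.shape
(31, 2)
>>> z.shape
(31, 31)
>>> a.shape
(3, 31)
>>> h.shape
(31, 2)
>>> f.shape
(31, 3)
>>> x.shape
(3, 31)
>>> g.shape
(3,)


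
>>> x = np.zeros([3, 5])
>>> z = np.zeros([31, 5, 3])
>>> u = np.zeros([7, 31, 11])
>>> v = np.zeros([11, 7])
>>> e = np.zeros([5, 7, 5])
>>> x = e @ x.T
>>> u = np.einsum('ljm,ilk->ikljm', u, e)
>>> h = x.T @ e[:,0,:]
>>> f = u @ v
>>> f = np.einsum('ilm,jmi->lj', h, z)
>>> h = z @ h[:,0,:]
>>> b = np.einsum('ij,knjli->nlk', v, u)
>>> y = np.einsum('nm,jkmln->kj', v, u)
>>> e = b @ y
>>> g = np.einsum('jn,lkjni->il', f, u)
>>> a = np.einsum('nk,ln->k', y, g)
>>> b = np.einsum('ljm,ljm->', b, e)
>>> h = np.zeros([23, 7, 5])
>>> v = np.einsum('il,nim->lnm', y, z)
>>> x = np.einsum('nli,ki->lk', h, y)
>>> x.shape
(7, 5)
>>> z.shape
(31, 5, 3)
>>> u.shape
(5, 5, 7, 31, 11)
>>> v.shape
(5, 31, 3)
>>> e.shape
(5, 31, 5)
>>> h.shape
(23, 7, 5)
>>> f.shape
(7, 31)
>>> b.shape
()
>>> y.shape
(5, 5)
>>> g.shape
(11, 5)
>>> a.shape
(5,)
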